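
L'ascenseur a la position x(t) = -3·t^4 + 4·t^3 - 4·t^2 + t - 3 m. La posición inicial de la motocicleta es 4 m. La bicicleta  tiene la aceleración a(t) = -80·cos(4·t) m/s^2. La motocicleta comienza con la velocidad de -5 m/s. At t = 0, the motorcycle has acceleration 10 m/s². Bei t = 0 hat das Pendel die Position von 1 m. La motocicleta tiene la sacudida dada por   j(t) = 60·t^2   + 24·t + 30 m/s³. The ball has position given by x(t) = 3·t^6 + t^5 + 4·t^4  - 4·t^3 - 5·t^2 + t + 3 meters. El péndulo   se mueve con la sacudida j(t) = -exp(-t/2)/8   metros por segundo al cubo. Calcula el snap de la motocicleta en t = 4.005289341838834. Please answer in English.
Starting from jerk j(t) = 60·t^2 + 24·t + 30, we take 1 derivative. The derivative of jerk gives snap: s(t) = 120·t + 24. Using s(t) = 120·t + 24 and substituting t = 4.005289341838834, we find s = 504.634721020660.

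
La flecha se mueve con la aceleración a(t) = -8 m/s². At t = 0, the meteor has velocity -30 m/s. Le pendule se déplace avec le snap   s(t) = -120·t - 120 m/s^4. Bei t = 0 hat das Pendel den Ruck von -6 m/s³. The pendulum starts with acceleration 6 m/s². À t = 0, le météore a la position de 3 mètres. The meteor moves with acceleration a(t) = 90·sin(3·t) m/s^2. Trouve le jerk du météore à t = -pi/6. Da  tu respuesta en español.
Partiendo de la aceleración a(t) = 90·sin(3·t), tomamos 1 derivada. La derivada de la aceleración da la sacudida: j(t) = 270·cos(3·t). De la ecuación de la sacudida j(t) = 270·cos(3·t), sustituimos t = -pi/6 para obtener j = 0.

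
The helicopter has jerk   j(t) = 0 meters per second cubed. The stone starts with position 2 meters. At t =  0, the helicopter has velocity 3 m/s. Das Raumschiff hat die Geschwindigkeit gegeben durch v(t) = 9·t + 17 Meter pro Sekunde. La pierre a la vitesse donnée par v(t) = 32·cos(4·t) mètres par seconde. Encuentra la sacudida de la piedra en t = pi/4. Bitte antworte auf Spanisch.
Partiendo de la velocidad v(t) = 32·cos(4·t), tomamos 2 derivadas. La derivada de la velocidad da la aceleración: a(t) = -128·sin(4·t). Tomando d/dt de a(t), encontramos j(t) = -512·cos(4·t). De la ecuación de la sacudida j(t) = -512·cos(4·t), sustituimos t = pi/4 para obtener j = 512.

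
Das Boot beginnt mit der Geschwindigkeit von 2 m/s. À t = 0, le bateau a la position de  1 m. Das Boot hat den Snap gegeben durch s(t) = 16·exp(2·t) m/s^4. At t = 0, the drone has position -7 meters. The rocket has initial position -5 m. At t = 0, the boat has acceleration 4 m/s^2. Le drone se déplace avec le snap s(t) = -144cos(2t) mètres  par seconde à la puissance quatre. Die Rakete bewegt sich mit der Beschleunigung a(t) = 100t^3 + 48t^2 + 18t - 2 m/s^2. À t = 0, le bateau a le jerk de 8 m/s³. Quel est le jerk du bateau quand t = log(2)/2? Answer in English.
We must find the antiderivative of our snap equation s(t) = 16·exp(2·t) 1 time. Taking ∫s(t)dt and applying j(0) = 8, we find j(t) = 8·exp(2·t). From the given jerk equation j(t) = 8·exp(2·t), we substitute t = log(2)/2 to get j = 16.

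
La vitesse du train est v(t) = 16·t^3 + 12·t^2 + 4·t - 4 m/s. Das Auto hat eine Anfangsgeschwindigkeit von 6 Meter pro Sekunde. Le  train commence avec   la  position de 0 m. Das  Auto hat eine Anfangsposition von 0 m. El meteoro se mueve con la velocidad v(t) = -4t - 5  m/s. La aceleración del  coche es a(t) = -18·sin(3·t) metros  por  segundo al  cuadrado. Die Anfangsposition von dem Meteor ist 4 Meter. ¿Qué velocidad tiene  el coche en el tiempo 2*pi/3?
Para resolver esto, necesitamos tomar 1 integral de nuestra ecuación de la aceleración a(t) = -18·sin(3·t). La integral de la aceleración es la velocidad. Usando v(0) = 6, obtenemos v(t) = 6·cos(3·t). Usando v(t) = 6·cos(3·t) y sustituyendo t = 2*pi/3, encontramos v = 6.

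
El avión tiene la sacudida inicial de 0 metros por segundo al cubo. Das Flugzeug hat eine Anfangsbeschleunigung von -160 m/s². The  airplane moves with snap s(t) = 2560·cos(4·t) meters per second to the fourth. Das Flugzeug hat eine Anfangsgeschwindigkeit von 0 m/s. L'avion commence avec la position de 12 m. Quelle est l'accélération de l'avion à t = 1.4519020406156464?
Pour résoudre ceci, nous devons prendre 2 intégrales de notre équation du snap s(t) = 2560·cos(4·t). La primitive du snap est le jerk. En utilisant j(0) = 0, nous obtenons j(t) = 640·sin(4·t). L'intégrale du jerk, avec a(0) = -160, donne l'accélération: a(t) = -160·cos(4·t). Nous avons l'accélération a(t) = -160·cos(4·t). En substituant t = 1.4519020406156464: a(1.4519020406156464) = -142.244579689475.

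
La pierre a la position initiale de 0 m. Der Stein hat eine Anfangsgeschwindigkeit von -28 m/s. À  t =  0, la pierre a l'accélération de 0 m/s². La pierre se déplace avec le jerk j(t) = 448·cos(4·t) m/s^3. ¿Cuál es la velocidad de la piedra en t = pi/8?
Debemos encontrar la antiderivada de nuestra ecuación de la sacudida j(t) = 448·cos(4·t) 2 veces. La integral de la sacudida, con a(0) = 0, da la aceleración: a(t) = 112·sin(4·t). La antiderivada de la aceleración es la velocidad. Usando v(0) = -28, obtenemos v(t) = -28·cos(4·t). Tenemos la velocidad v(t) = -28·cos(4·t). Sustituyendo t = pi/8: v(pi/8) = 0.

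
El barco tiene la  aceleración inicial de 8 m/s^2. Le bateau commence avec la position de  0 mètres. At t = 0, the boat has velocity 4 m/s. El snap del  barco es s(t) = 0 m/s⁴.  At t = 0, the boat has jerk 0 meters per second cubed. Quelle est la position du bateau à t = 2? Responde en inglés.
We need to integrate our snap equation s(t) = 0 4 times. Taking ∫s(t)dt and applying j(0) = 0, we find j(t) = 0. The integral of jerk is acceleration. Using a(0) = 8, we get a(t) = 8. Finding the integral of a(t) and using v(0) = 4: v(t) = 8·t + 4. The antiderivative of velocity, with x(0) = 0, gives position: x(t) = 4·t^2 + 4·t. From the given position equation x(t) = 4·t^2 + 4·t, we substitute t = 2 to get x = 24.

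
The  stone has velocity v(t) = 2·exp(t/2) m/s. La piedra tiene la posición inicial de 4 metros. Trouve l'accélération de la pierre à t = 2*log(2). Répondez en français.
En partant de la vitesse v(t) = 2·exp(t/2), nous prenons 1 dérivée. En dérivant la vitesse, nous obtenons l'accélération: a(t) = exp(t/2). Nous avons l'accélération a(t) = exp(t/2). En substituant t = 2*log(2): a(2*log(2)) = 2.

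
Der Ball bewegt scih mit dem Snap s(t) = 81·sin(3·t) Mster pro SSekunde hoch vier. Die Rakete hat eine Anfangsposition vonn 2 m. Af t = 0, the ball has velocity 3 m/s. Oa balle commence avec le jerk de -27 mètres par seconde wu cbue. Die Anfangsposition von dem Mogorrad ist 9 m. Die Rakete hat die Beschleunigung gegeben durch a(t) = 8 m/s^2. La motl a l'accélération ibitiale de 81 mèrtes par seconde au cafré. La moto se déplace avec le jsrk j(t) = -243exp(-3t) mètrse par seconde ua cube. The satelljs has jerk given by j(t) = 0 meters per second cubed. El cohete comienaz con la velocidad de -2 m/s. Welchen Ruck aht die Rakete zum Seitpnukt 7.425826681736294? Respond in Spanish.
Partiendo de la aceleración a(t) = 8, tomamos 1 derivada. Derivando la aceleración, obtenemos la sacudida: j(t) = 0. Usando j(t) = 0 y sustituyendo t = 7.425826681736294, encontramos j = 0.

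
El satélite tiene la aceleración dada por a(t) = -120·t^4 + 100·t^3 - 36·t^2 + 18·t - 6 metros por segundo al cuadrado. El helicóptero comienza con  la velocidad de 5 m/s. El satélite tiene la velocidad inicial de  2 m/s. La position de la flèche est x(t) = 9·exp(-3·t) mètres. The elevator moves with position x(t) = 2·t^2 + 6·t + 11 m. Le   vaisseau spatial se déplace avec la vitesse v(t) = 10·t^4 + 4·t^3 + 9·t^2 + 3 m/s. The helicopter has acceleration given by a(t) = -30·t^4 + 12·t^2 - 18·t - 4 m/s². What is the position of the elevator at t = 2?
From the given position equation x(t) = 2·t^2 + 6·t + 11, we substitute t = 2 to get x = 31.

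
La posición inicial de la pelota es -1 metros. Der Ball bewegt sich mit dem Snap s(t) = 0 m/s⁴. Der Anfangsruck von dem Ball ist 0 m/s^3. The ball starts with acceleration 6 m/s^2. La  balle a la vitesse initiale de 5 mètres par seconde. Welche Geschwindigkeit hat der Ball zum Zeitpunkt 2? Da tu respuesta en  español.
Partiendo del snap s(t) = 0, tomamos 3 integrales. La integral del snap, con j(0) = 0, da la sacudida: j(t) = 0. Tomando ∫j(t)dt y aplicando a(0) = 6, encontramos a(t) = 6. La integral de la aceleración, con v(0) = 5, da la velocidad: v(t) = 6·t + 5. Tenemos la velocidad v(t) = 6·t + 5. Sustituyendo t = 2: v(2) = 17.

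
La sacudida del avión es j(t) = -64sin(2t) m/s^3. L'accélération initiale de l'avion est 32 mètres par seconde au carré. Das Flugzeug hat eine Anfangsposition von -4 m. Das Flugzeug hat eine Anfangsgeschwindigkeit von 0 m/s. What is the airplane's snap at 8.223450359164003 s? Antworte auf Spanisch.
Partiendo de la sacudida j(t) = -64·sin(2·t), tomamos 1 derivada. Tomando d/dt de j(t), encontramos s(t) = -128·cos(2·t). De la ecuación del snap s(t) = -128·cos(2·t), sustituimos t = 8.223450359164003 para obtener s = 94.6156295795084.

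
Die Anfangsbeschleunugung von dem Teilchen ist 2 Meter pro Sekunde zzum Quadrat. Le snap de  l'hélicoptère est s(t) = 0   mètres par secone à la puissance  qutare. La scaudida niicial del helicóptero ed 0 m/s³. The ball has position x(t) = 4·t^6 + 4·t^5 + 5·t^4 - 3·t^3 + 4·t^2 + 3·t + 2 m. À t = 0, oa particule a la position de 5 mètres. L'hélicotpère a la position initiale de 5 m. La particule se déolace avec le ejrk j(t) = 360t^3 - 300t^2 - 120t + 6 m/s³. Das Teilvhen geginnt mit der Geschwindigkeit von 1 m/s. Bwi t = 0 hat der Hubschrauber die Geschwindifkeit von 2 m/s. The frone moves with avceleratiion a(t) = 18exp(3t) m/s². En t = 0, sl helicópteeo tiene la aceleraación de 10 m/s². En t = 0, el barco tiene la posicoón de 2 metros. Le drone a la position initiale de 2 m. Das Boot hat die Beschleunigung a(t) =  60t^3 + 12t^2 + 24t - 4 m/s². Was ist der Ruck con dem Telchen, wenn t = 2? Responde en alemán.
Mit j(t) = 360·t^3 - 300·t^2 - 120·t + 6 und Einsetzen von t = 2, finden wir j = 1446.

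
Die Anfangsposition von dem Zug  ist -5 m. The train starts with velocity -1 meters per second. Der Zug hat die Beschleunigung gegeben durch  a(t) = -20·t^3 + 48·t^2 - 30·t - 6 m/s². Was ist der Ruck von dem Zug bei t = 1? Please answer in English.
Starting from acceleration a(t) = -20·t^3 + 48·t^2 - 30·t - 6, we take 1 derivative. The derivative of acceleration gives jerk: j(t) = -60·t^2 + 96·t - 30. From the given jerk equation j(t) = -60·t^2 + 96·t - 30, we substitute t = 1 to get j = 6.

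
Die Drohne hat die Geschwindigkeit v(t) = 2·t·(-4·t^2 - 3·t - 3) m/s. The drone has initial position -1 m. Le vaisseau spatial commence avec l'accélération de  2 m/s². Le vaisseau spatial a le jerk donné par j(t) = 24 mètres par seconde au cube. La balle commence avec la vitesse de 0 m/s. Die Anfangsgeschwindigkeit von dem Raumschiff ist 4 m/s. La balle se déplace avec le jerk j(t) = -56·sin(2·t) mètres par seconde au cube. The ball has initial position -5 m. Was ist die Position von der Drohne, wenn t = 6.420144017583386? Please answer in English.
To solve this, we need to take 1 integral of our velocity equation v(t) = 2·t·(-4·t^2 - 3·t - 3). The integral of velocity, with x(0) = -1, gives position: x(t) = -2·t^4 - 2·t^3 - 3·t^2 - 1. We have position x(t) = -2·t^4 - 2·t^3 - 3·t^2 - 1. Substituting t = 6.420144017583386: x(6.420144017583386) = -4051.79707503664.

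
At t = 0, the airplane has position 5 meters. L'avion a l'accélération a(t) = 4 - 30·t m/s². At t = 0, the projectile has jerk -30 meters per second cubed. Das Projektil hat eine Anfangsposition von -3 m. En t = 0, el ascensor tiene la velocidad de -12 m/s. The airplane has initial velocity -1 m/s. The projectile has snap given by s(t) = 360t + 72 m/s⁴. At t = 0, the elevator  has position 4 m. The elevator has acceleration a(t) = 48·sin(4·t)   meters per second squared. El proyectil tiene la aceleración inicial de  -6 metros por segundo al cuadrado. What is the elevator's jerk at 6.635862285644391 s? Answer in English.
To solve this, we need to take 1 derivative of our acceleration equation a(t) = 48·sin(4·t). Taking d/dt of a(t), we find j(t) = 192·cos(4·t). Using j(t) = 192·cos(4·t) and substituting t = 6.635862285644391, we find j = 30.6058540135207.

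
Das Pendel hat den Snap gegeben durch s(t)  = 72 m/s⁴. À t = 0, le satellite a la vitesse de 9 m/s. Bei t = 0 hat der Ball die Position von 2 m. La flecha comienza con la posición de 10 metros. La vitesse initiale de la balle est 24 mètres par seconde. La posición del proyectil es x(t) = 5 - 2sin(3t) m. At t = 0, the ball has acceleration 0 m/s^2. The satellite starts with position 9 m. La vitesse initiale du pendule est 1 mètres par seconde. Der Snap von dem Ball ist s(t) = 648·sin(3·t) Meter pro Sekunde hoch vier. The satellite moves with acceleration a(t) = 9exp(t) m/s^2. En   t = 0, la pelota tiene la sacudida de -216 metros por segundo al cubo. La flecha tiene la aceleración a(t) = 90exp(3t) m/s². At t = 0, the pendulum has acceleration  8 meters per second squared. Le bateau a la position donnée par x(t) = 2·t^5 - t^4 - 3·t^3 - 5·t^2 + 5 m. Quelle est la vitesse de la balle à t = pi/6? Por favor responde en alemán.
Ausgehend von dem Snap s(t) = 648·sin(3·t), nehmen wir 3 Integrale. Das Integral von dem Snap ist der Ruck. Mit j(0) = -216 erhalten wir j(t) = -216·cos(3·t). Durch Integration von dem Ruck und Verwendung der Anfangsbedingung a(0) = 0, erhalten wir a(t) = -72·sin(3·t). Mit ∫a(t)dt und Anwendung von v(0) = 24, finden wir v(t) = 24·cos(3·t). Aus der Gleichung für die Geschwindigkeit v(t) = 24·cos(3·t), setzen wir t = pi/6 ein und erhalten v = 0.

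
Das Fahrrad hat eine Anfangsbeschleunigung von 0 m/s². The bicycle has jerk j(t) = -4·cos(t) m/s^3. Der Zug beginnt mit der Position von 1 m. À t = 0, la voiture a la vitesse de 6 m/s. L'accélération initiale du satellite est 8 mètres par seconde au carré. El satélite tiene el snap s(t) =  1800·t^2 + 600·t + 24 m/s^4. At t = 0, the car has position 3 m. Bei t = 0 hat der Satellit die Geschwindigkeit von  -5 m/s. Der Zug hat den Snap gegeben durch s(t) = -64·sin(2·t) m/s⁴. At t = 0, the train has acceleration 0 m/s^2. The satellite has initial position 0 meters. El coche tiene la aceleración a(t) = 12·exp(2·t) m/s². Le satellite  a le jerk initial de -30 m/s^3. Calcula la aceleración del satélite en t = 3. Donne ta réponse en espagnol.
Para resolver esto, necesitamos tomar 2 integrales de nuestra ecuación del snap s(t) = 1800·t^2 + 600·t + 24. Tomando ∫s(t)dt y aplicando j(0) = -30, encontramos j(t) = 600·t^3 + 300·t^2 + 24·t - 30. La integral de la sacudida, con a(0) = 8, da la aceleración: a(t) = 150·t^4 + 100·t^3 + 12·t^2 - 30·t + 8. De la ecuación de la aceleración a(t) = 150·t^4 + 100·t^3 + 12·t^2 - 30·t + 8, sustituimos t = 3 para obtener a = 14876.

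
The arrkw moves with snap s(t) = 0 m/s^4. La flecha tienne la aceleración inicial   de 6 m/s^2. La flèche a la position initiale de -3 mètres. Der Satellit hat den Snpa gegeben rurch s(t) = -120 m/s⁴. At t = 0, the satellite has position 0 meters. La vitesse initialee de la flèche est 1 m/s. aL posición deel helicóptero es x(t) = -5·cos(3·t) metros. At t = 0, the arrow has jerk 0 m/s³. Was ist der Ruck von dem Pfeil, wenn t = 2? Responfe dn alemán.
Ausgehend von dem Snap s(t) = 0, nehmen wir 1 Integral. Die Stammfunktion von dem Snap, mit j(0) = 0, ergibt den Ruck: j(t) = 0. Wir haben den Ruck j(t) = 0. Durch Einsetzen von t = 2: j(2) = 0.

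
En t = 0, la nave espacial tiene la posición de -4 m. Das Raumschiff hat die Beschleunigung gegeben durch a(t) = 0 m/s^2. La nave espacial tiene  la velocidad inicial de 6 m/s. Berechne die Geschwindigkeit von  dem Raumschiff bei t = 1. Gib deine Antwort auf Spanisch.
Para resolver esto, necesitamos tomar 1 antiderivada de nuestra ecuación de la aceleración a(t) = 0. Tomando ∫a(t)dt y aplicando v(0) = 6, encontramos v(t) = 6. De la ecuación de la velocidad v(t) = 6, sustituimos t = 1 para obtener v = 6.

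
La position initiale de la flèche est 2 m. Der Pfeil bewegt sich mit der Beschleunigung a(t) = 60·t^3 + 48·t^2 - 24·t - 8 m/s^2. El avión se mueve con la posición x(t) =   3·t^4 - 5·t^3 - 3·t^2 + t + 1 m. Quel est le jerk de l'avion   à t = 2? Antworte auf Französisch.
Pour résoudre ceci, nous devons prendre 3 dérivées de notre équation de la position x(t) = 3·t^4 - 5·t^3 - 3·t^2 + t + 1. La dérivée de la position donne la vitesse: v(t) = 12·t^3 - 15·t^2 - 6·t + 1. La dérivée de la vitesse donne l'accélération: a(t) = 36·t^2 - 30·t - 6. La dérivée de l'accélération donne le jerk: j(t) = 72·t - 30. Nous avons le jerk j(t) = 72·t - 30. En substituant t = 2: j(2) = 114.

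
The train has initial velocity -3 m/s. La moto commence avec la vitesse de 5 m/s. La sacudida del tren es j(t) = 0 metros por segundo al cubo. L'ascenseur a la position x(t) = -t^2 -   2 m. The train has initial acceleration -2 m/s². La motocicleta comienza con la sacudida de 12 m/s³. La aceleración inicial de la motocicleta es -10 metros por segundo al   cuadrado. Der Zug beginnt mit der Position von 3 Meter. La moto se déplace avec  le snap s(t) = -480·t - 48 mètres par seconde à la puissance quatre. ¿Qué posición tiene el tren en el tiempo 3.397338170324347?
Partiendo de la sacudida j(t) = 0, tomamos 3 antiderivadas. Integrando la sacudida y usando la condición inicial a(0) = -2, obtenemos a(t) = -2. La antiderivada de la aceleración es la velocidad. Usando v(0) = -3, obtenemos v(t) = -2·t - 3. La antiderivada de la velocidad, con x(0) = 3, da la posición: x(t) = -t^2 - 3·t + 3. Tenemos la posición x(t) = -t^2 - 3·t + 3. Sustituyendo t = 3.397338170324347: x(3.397338170324347) = -18.7339211545158.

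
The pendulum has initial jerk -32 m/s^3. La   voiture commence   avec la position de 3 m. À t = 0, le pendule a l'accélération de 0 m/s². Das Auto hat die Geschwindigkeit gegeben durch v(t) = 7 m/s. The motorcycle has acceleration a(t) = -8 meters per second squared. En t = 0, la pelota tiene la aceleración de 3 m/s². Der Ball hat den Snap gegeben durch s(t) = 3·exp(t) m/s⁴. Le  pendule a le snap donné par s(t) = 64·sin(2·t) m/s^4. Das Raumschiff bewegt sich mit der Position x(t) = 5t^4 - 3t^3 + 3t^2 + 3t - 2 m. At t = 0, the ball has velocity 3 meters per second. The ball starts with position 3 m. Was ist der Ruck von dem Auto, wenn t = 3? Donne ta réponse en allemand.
Ausgehend von der Geschwindigkeit v(t) = 7, nehmen wir 2 Ableitungen. Mit d/dt von v(t) finden wir a(t) = 0. Die Ableitung von der Beschleunigung ergibt den Ruck: j(t) = 0. Aus der Gleichung für den Ruck j(t) = 0, setzen wir t = 3 ein und erhalten j = 0.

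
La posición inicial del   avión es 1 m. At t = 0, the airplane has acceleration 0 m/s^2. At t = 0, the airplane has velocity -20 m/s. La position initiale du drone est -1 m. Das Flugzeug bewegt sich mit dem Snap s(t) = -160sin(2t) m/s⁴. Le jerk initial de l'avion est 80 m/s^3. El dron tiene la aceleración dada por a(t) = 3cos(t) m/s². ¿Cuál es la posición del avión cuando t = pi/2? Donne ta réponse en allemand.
Ausgehend von dem Snap s(t) = -160·sin(2·t), nehmen wir 4 Stammfunktionen. Das Integral von dem Snap ist der Ruck. Mit j(0) = 80 erhalten wir j(t) = 80·cos(2·t). Die Stammfunktion von dem Ruck ist die Beschleunigung. Mit a(0) = 0 erhalten wir a(t) = 40·sin(2·t). Mit ∫a(t)dt und Anwendung von v(0) = -20, finden wir v(t) = -20·cos(2·t). Die Stammfunktion von der Geschwindigkeit ist die Position. Mit x(0) = 1 erhalten wir x(t) = 1 - 10·sin(2·t). Mit x(t) = 1 - 10·sin(2·t) und Einsetzen von t = pi/2, finden wir x = 1.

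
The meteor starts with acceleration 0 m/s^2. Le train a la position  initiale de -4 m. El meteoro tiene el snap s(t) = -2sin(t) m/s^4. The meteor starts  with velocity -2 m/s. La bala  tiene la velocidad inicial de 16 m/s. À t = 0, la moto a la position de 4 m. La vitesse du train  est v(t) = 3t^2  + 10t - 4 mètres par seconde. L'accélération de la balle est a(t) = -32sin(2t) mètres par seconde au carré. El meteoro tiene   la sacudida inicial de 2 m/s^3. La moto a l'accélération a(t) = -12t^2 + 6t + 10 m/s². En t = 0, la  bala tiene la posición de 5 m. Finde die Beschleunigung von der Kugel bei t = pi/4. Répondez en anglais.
Using a(t) = -32·sin(2·t) and substituting t = pi/4, we find a = -32.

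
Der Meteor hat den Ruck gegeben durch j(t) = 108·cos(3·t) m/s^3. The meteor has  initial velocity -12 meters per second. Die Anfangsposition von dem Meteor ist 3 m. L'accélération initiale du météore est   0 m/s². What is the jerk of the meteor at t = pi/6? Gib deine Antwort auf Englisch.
We have jerk j(t) = 108·cos(3·t). Substituting t = pi/6: j(pi/6) = 0.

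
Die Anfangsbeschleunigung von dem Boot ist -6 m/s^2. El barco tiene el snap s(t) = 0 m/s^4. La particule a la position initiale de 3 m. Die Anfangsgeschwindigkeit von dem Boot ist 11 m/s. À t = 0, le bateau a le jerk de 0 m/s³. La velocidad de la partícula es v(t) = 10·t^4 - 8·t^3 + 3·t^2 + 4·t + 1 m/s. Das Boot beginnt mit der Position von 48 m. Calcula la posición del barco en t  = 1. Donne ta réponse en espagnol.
Debemos encontrar la integral de nuestra ecuación del snap s(t) = 0 4 veces. Integrando el snap y usando la condición inicial j(0) = 0, obtenemos j(t) = 0. La integral de la sacudida es la aceleración. Usando a(0) = -6, obtenemos a(t) = -6. La integral de la aceleración, con v(0) = 11, da la velocidad: v(t) = 11 - 6·t. La antiderivada de la velocidad es la posición. Usando x(0) = 48, obtenemos x(t) = -3·t^2 + 11·t + 48. Tenemos la posición x(t) = -3·t^2 + 11·t + 48. Sustituyendo t = 1: x(1) = 56.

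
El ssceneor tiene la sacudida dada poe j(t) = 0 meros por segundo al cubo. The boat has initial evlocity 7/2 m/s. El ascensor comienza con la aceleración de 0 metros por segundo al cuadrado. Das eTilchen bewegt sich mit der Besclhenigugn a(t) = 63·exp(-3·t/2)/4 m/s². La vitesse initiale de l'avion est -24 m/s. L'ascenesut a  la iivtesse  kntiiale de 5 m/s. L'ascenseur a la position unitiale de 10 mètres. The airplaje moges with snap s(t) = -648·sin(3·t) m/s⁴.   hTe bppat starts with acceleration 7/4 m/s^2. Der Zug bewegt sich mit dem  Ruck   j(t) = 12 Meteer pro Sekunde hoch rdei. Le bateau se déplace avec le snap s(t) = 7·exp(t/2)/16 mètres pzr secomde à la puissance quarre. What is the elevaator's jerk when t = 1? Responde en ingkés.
From the given jerk equation j(t) = 0, we substitute t = 1 to get j = 0.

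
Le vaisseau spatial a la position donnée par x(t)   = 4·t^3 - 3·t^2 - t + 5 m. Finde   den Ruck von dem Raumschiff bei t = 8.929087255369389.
Wir müssen unsere Gleichung für die Position x(t) = 4·t^3 - 3·t^2 - t + 5 3-mal ableiten. Die Ableitung von der Position ergibt die Geschwindigkeit: v(t) = 12·t^2 - 6·t - 1. Mit d/dt von v(t) finden wir a(t) = 24·t - 6. Durch Ableiten von der Beschleunigung erhalten wir den Ruck: j(t) = 24. Wir haben den Ruck j(t) = 24. Durch Einsetzen von t = 8.929087255369389: j(8.929087255369389) = 24.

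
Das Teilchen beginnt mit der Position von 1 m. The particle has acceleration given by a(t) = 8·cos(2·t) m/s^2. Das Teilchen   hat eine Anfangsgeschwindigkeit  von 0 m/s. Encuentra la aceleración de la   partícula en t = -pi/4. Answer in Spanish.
Tenemos la aceleración a(t) = 8·cos(2·t). Sustituyendo t = -pi/4: a(-pi/4) = 0.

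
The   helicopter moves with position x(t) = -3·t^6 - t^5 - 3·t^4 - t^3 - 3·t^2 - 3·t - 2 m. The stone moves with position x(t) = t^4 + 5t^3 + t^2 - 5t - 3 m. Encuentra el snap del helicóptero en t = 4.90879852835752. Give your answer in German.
Um dies zu lösen, müssen wir 4 Ableitungen unserer Gleichung für die Position x(t) = -3·t^6 - t^5 - 3·t^4 - t^3 - 3·t^2 - 3·t - 2 nehmen. Mit d/dt von x(t) finden wir v(t) = -18·t^5 - 5·t^4 - 12·t^3 - 3·t^2 - 6·t - 3. Mit d/dt von v(t) finden wir a(t) = -90·t^4 - 20·t^3 - 36·t^2 - 6·t - 6. Mit d/dt von a(t) finden wir j(t) = -360·t^3 - 60·t^2 - 72·t - 6. Mit d/dt von j(t) finden wir s(t) = -1080·t^2 - 120·t - 72. Mit s(t) = -1080·t^2 - 120·t - 72 und Einsetzen von t = 4.90879852835752, finden wir s = -26685.0630547683.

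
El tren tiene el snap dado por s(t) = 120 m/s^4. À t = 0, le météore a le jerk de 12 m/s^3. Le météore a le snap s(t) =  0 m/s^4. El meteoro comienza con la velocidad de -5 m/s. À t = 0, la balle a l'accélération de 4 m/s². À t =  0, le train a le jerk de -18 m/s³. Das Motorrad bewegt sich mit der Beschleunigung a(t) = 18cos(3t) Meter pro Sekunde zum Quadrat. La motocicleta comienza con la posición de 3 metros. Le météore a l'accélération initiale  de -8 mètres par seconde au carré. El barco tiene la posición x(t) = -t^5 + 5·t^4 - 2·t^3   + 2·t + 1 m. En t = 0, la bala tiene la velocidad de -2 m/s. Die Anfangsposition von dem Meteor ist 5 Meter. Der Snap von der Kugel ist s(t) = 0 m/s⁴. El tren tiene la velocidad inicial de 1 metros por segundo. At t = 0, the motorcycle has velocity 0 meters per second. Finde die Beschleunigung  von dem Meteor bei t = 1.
Wir müssen die Stammfunktion unserer Gleichung für den Snap s(t) = 0 2-mal finden. Mit ∫s(t)dt und Anwendung von j(0) = 12, finden wir j(t) = 12. Das Integral von dem Ruck ist die Beschleunigung. Mit a(0) = -8 erhalten wir a(t) = 12·t - 8. Wir haben die Beschleunigung a(t) = 12·t - 8. Durch Einsetzen von t = 1: a(1) = 4.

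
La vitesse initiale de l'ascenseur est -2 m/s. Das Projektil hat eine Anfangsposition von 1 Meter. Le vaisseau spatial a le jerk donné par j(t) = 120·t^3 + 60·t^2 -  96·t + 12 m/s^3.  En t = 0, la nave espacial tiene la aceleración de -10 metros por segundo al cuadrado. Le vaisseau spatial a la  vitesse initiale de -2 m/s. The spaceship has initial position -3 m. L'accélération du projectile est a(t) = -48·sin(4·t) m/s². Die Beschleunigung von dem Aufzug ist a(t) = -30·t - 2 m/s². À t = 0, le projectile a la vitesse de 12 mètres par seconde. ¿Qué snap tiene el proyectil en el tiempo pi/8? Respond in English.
Starting from acceleration a(t) = -48·sin(4·t), we take 2 derivatives. Taking d/dt of a(t), we find j(t) = -192·cos(4·t). The derivative of jerk gives snap: s(t) = 768·sin(4·t). We have snap s(t) = 768·sin(4·t). Substituting t = pi/8: s(pi/8) = 768.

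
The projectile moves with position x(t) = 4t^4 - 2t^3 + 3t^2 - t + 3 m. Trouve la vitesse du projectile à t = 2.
En partant de la position x(t) = 4·t^4 - 2·t^3 + 3·t^2 - t + 3, nous prenons 1 dérivée. La dérivée de la position donne la vitesse: v(t) = 16·t^3 - 6·t^2 + 6·t - 1. En utilisant v(t) = 16·t^3 - 6·t^2 + 6·t - 1 et en substituant t = 2, nous trouvons v = 115.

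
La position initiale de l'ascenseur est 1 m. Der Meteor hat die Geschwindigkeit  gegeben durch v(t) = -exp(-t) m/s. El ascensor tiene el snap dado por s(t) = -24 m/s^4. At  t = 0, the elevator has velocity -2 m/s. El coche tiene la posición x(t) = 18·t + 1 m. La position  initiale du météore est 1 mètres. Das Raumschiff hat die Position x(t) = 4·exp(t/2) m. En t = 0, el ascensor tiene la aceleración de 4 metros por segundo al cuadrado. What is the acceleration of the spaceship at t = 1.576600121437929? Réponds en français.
Nous devons dériver notre équation de la position x(t) = 4·exp(t/2) 2 fois. La dérivée de la position donne la vitesse: v(t) = 2·exp(t/2). La dérivée de la vitesse donne l'accélération: a(t) = exp(t/2). De l'équation de l'accélération a(t) = exp(t/2), nous substituons t = 1.576600121437929 pour obtenir a = 2.19965396799640.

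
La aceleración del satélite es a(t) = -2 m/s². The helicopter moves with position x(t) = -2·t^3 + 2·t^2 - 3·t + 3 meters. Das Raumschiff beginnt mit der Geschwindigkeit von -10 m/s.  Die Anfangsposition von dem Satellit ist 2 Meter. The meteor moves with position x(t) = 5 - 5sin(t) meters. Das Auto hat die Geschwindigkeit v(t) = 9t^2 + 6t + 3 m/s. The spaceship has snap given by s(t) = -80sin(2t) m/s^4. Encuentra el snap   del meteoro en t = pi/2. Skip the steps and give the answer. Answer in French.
À t = pi/2, s = -5.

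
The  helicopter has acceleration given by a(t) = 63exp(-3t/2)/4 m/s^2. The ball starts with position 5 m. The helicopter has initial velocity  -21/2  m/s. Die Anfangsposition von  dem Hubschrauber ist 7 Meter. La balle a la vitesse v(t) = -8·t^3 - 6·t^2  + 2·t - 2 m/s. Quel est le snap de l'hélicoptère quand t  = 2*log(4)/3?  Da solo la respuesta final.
s(2*log(4)/3) = 567/64.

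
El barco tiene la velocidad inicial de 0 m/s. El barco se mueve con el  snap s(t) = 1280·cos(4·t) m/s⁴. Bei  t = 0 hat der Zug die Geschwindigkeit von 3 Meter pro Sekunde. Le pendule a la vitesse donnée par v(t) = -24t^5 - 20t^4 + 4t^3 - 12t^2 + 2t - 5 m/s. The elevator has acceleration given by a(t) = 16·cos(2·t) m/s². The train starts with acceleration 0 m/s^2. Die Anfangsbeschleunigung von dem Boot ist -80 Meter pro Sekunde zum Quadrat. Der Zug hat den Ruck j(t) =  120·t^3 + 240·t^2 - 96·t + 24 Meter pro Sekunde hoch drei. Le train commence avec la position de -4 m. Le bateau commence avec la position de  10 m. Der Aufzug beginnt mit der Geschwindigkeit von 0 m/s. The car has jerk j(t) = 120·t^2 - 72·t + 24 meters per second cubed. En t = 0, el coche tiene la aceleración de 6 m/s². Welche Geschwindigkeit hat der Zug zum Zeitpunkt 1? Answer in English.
To solve this, we need to take 2 integrals of our jerk equation j(t) = 120·t^3 + 240·t^2 - 96·t + 24. Taking ∫j(t)dt and applying a(0) = 0, we find a(t) = 2·t·(15·t^3 + 40·t^2 - 24·t + 12). The antiderivative of acceleration, with v(0) = 3, gives velocity: v(t) = 6·t^5 + 20·t^4 - 16·t^3 + 12·t^2 + 3. Using v(t) = 6·t^5 + 20·t^4 - 16·t^3 + 12·t^2 + 3 and substituting t = 1, we find v = 25.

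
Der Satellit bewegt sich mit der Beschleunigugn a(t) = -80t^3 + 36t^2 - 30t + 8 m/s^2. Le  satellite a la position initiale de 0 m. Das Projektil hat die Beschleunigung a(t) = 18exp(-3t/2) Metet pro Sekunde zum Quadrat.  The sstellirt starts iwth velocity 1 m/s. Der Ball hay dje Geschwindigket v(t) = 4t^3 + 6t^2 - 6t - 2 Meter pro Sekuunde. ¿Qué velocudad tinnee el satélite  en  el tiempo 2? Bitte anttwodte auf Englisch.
To solve this, we need to take 1 integral of our acceleration equation a(t) = -80·t^3 + 36·t^2 - 30·t + 8. Integrating acceleration and using the initial condition v(0) = 1, we get v(t) = -20·t^4 + 12·t^3 - 15·t^2 + 8·t + 1. From the given velocity equation v(t) = -20·t^4 + 12·t^3 - 15·t^2 + 8·t + 1, we substitute t = 2 to get v = -267.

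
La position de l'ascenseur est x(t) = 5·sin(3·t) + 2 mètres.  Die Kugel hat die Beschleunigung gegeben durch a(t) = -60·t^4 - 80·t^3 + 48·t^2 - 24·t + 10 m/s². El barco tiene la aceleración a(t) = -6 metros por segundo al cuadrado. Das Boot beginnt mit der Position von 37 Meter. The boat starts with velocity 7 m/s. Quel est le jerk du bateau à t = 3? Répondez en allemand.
Um dies zu lösen, müssen wir 1 Ableitung unserer Gleichung für die Beschleunigung a(t) = -6 nehmen. Mit d/dt von a(t) finden wir j(t) = 0. Aus der Gleichung für den Ruck j(t) = 0, setzen wir t = 3 ein und erhalten j = 0.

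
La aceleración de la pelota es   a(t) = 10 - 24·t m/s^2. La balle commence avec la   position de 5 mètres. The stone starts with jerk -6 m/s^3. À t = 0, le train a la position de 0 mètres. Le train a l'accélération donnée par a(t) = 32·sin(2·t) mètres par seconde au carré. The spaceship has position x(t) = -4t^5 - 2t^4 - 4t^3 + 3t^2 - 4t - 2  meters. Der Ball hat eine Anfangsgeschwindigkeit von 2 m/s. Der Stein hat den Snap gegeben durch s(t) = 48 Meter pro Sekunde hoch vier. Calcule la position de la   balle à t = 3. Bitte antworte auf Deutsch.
Wir müssen das Integral unserer Gleichung für die Beschleunigung a(t) = 10 - 24·t 2-mal finden. Durch Integration von der Beschleunigung und Verwendung der Anfangsbedingung v(0) = 2, erhalten wir v(t) = -12·t^2 + 10·t + 2. Die Stammfunktion von der Geschwindigkeit ist die Position. Mit x(0) = 5 erhalten wir x(t) = -4·t^3 + 5·t^2 + 2·t + 5. Wir haben die Position x(t) = -4·t^3 + 5·t^2 + 2·t + 5. Durch Einsetzen von t = 3: x(3) = -52.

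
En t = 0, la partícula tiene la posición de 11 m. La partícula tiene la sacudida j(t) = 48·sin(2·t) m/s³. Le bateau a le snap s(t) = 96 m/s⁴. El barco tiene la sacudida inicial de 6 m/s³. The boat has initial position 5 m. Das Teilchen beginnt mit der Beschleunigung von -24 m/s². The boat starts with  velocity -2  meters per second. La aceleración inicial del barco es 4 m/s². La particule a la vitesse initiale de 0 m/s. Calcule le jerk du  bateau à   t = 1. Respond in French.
Nous devons intégrer notre équation du snap s(t) = 96 1 fois. En prenant ∫s(t)dt et en appliquant j(0) = 6, nous trouvons j(t) = 96·t + 6. De l'équation du jerk j(t) = 96·t + 6, nous substituons t = 1 pour obtenir j = 102.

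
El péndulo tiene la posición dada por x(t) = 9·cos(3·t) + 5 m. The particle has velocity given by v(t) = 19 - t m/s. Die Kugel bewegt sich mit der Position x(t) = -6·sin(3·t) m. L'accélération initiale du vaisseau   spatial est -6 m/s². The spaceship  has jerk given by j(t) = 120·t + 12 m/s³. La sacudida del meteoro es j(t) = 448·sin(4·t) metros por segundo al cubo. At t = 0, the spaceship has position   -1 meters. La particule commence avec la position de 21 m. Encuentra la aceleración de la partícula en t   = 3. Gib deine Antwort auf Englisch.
We must differentiate our velocity equation v(t) = 19 - t 1 time. Differentiating velocity, we get acceleration: a(t) = -1. We have acceleration a(t) = -1. Substituting t = 3: a(3) = -1.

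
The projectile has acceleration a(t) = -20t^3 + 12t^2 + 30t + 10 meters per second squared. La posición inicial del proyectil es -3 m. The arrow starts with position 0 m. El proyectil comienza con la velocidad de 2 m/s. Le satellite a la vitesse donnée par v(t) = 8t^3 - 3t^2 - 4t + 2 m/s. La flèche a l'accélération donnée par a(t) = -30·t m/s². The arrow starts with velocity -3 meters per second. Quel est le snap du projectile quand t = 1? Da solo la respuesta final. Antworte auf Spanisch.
En t = 1, s = -96.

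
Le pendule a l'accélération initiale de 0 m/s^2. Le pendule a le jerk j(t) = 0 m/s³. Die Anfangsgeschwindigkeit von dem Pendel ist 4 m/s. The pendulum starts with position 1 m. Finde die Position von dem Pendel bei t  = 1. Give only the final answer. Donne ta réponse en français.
La position à t = 1 est x = 5.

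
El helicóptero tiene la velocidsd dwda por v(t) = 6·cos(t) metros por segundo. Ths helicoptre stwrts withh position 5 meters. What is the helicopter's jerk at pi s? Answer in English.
Starting from velocity v(t) = 6·cos(t), we take 2 derivatives. Differentiating velocity, we get acceleration: a(t) = -6·sin(t). The derivative of acceleration gives jerk: j(t) = -6·cos(t). From the given jerk equation j(t) = -6·cos(t), we substitute t = pi to get j = 6.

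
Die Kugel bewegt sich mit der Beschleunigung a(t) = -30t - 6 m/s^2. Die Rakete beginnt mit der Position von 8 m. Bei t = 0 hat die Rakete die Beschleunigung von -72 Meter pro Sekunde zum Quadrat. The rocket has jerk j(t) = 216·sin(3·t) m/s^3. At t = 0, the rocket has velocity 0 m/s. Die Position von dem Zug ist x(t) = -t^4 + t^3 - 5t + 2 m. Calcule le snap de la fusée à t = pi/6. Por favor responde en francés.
Nous devons dériver notre équation du jerk j(t) = 216·sin(3·t) 1 fois. La dérivée du jerk donne le snap: s(t) = 648·cos(3·t). En utilisant s(t) = 648·cos(3·t) et en substituant t = pi/6, nous trouvons s = 0.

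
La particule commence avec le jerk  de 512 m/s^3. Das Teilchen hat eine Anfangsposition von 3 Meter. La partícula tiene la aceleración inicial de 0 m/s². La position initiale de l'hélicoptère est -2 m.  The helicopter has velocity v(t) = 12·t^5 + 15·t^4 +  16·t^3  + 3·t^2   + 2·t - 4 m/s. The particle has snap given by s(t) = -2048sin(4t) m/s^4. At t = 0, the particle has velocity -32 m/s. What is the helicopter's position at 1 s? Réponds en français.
En partant de la vitesse v(t) = 12·t^5 + 15·t^4 + 16·t^3 + 3·t^2 + 2·t - 4, nous prenons 1 primitive. En intégrant la vitesse et en utilisant la condition initiale x(0) = -2, nous obtenons x(t) = 2·t^6 + 3·t^5 + 4·t^4 + t^3 + t^2 - 4·t - 2. De l'équation de la position x(t) = 2·t^6 + 3·t^5 + 4·t^4 + t^3 + t^2 - 4·t - 2, nous substituons t = 1 pour obtenir x = 5.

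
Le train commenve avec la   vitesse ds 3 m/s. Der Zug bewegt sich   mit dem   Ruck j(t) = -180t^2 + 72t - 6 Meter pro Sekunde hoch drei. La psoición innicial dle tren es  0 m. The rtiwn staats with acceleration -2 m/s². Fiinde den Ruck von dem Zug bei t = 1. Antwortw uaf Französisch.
Nous avons le jerk j(t) = -180·t^2 + 72·t - 6. En substituant t = 1: j(1) = -114.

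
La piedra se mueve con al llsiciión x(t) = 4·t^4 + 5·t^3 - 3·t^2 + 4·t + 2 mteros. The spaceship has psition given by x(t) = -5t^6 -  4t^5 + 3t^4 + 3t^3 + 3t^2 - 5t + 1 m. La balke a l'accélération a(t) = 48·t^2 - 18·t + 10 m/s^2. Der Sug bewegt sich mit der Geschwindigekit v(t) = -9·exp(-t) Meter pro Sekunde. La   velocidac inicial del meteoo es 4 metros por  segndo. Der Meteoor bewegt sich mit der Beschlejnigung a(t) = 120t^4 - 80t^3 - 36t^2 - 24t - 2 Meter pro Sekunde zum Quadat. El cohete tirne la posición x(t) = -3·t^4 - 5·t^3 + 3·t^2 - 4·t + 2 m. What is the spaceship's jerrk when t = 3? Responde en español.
Para resolver esto, necesitamos tomar 3 derivadas de nuestra ecuación de la posición x(t) = -5·t^6 - 4·t^5 + 3·t^4 + 3·t^3 + 3·t^2 - 5·t + 1. Derivando la posición, obtenemos la velocidad: v(t) = -30·t^5 - 20·t^4 + 12·t^3 + 9·t^2 + 6·t - 5. Derivando la velocidad, obtenemos la aceleración: a(t) = -150·t^4 - 80·t^3 + 36·t^2 + 18·t + 6. La derivada de la aceleración da la sacudida: j(t) = -600·t^3 - 240·t^2 + 72·t + 18. De la ecuación de la sacudida j(t) = -600·t^3 - 240·t^2 + 72·t + 18, sustituimos t = 3 para obtener j = -18126.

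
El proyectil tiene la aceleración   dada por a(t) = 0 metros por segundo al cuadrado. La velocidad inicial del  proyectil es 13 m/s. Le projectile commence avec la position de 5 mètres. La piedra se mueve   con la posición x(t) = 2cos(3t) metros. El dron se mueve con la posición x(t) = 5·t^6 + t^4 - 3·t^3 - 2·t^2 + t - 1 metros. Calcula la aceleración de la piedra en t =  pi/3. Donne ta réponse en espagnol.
Partiendo de la posición x(t) = 2·cos(3·t), tomamos 2 derivadas. Tomando d/dt de x(t), encontramos v(t) = -6·sin(3·t). Tomando d/dt de v(t), encontramos a(t) = -18·cos(3·t). Usando a(t) = -18·cos(3·t) y sustituyendo t = pi/3, encontramos a = 18.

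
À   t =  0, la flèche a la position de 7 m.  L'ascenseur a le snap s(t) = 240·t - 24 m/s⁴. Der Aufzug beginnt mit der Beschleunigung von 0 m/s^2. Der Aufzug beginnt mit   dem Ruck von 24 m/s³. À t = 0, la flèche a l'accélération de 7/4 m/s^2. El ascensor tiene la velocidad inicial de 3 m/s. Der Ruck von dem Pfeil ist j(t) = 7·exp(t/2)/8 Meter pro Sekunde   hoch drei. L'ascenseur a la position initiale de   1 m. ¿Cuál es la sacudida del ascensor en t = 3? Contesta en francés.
Nous devons trouver l'intégrale de notre équation du snap s(t) = 240·t - 24 1 fois. En prenant ∫s(t)dt et en appliquant j(0) = 24, nous trouvons j(t) = 120·t^2 - 24·t + 24. Nous avons le jerk j(t) = 120·t^2 - 24·t + 24. En substituant t = 3: j(3) = 1032.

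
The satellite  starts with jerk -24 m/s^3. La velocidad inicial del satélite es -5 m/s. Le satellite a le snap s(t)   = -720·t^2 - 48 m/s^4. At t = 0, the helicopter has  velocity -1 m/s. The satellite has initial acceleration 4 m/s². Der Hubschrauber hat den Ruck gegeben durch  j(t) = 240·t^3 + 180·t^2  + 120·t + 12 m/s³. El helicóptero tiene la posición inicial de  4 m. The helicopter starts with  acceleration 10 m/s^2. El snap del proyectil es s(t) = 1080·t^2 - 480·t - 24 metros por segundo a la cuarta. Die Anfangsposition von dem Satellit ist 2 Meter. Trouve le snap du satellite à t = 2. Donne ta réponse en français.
De l'équation du snap s(t) = -720·t^2 - 48, nous substituons t = 2 pour obtenir s = -2928.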